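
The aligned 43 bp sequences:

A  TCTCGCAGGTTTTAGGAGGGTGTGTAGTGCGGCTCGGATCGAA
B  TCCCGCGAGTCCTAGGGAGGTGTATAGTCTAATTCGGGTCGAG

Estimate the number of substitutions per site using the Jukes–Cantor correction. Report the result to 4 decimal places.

0.4693

The sequences differ at 15 of 43 sites, so p = 15/43 ≈ 0.348837.
d = −(3/4) ln(1 − 4p/3) = −0.75 ln(1 − 0.465116) = −0.75 ln(0.534884)
  = −0.75 × (-0.625705) = 0.469279 substitutions/site.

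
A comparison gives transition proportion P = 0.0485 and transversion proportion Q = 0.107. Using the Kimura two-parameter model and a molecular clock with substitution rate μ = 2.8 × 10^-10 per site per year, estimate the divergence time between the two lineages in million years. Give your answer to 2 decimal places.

311.21

Under the Kimura two-parameter model, d = −½ ln(1 − 2P − Q) − ¼ ln(1 − 2Q).
1 − 2P − Q = 0.796, giving −½ ln(0.796) = 0.114078.
1 − 2Q = 0.786, giving −¼ ln(0.786) = 0.060200.
d = 0.114078 + 0.060200 = 0.174278.
Under a molecular clock d = 2μt, so t = d/(2μ) = 0.174278 / (2 × 2.8 × 10^-10) = 311.21 million years.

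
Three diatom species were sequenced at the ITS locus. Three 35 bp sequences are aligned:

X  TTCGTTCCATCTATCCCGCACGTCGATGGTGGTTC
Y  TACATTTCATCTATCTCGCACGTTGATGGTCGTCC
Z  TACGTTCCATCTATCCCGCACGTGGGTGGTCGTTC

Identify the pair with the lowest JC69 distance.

X and Z

X–Y: 7/35 differ, p = 0.200, d = 0.233.
X–Z: 4/35 differ, p = 0.114, d = 0.124.
Y–Z: 6/35 differ, p = 0.171, d = 0.195.
The smallest distance is between X and Z.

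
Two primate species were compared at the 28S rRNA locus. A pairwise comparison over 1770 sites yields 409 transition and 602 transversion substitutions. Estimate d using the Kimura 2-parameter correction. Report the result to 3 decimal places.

P = 409/1770 ≈ 0.231073 and Q = 602/1770 ≈ 0.340113.
Under the Kimura two-parameter model, d = −½ ln(1 − 2P − Q) − ¼ ln(1 − 2Q).
1 − 2P − Q = 0.197741, giving −½ ln(0.197741) = 0.810399.
1 − 2Q = 0.319774, giving −¼ ln(0.319774) = 0.285035.
d = 0.810399 + 0.285035 = 1.095434.

1.095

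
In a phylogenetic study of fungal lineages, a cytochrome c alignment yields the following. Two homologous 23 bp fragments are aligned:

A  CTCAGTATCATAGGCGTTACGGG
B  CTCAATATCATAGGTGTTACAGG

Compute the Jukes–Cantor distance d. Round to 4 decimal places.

The sequences differ at 3 of 23 sites (5, 15, 21), so p = 3/23 ≈ 0.130435.
d = −(3/4) ln(1 − 4p/3) = −0.75 ln(1 − 0.173913) = −0.75 ln(0.826087)
  = −0.75 × (-0.191055) = 0.143291 substitutions/site.

0.1433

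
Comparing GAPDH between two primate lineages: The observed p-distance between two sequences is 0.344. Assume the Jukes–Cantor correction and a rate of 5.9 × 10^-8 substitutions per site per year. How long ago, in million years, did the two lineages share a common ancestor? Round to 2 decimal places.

3.90

d = −(3/4) ln(1 − 4p/3) = −0.75 ln(1 − 0.458667) = −0.75 ln(0.541333)
  = −0.75 × (-0.613721) = 0.460291 substitutions/site.
Under a molecular clock d = 2μt, so t = d/(2μ) = 0.460291 / (2 × 5.9 × 10^-8) = 3.90 million years.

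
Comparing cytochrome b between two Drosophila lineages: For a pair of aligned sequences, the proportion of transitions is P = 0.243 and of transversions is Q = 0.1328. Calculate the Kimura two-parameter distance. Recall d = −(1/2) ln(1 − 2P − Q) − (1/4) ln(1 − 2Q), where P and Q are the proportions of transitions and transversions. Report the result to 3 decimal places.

Under the Kimura two-parameter model, d = −½ ln(1 − 2P − Q) − ¼ ln(1 − 2Q).
1 − 2P − Q = 0.3812, giving −½ ln(0.3812) = 0.482216.
1 − 2Q = 0.7344, giving −¼ ln(0.7344) = 0.077175.
d = 0.482216 + 0.077175 = 0.559391.

0.559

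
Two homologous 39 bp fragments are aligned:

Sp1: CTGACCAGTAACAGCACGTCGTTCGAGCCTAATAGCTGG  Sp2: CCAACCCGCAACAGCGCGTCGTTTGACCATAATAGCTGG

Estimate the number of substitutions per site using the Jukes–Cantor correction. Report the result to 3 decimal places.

The sequences differ at 8 of 39 sites (2, 3, 7, 9, 16, 24, 27, 29), so p = 8/39 ≈ 0.205128.
d = −(3/4) ln(1 − 4p/3) = −0.75 ln(1 − 0.273504) = −0.75 ln(0.726496)
  = −0.75 × (-0.319522) = 0.239642 substitutions/site.

0.240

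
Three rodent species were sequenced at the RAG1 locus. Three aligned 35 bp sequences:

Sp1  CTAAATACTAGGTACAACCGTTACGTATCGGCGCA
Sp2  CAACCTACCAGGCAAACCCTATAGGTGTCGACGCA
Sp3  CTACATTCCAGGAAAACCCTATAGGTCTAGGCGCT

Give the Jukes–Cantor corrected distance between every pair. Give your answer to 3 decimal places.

d(Sp1,Sp2) = 0.458, d(Sp1,Sp3) = 0.458, d(Sp2,Sp3) = 0.273

Sp1–Sp2: 12/35 sites differ → p ≈ 0.342857, d = −0.75 ln(1 − 0.457143) = 0.458182 ≈ 0.458.
Sp1–Sp3: 12/35 sites differ → p ≈ 0.342857, d = −0.75 ln(1 − 0.457143) = 0.458182 ≈ 0.458.
Sp2–Sp3: 8/35 sites differ → p ≈ 0.228571, d = −0.75 ln(1 − 0.304761) = 0.272625 ≈ 0.273.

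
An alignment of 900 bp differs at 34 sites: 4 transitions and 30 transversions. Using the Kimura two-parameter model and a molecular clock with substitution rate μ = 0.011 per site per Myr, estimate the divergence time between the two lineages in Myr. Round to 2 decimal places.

1.76

P = 4/900 ≈ 0.004444 and Q = 30/900 ≈ 0.033333.
Under the Kimura two-parameter model, d = −½ ln(1 − 2P − Q) − ¼ ln(1 − 2Q).
1 − 2P − Q = 0.957779, giving −½ ln(0.957779) = 0.021569.
1 − 2Q = 0.933334, giving −¼ ln(0.933334) = 0.017248.
d = 0.021569 + 0.017248 = 0.038817.
Under a molecular clock d = 2μt, so t = d/(2μ) = 0.038817 / (2 × 0.011) = 1.76 Myr.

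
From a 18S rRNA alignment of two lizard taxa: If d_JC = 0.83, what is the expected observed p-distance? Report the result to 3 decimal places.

p = (3/4)(1 − e^(−4d/3)) = 0.75 × (1 − e^(-1.106667)) = 0.75 × (1 − 0.330659) = 0.502006.

0.502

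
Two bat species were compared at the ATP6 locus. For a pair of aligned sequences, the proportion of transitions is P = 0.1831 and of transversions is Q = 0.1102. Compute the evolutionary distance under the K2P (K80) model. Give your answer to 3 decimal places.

Under the Kimura two-parameter model, d = −½ ln(1 − 2P − Q) − ¼ ln(1 − 2Q).
1 − 2P − Q = 0.5236, giving −½ ln(0.5236) = 0.323514.
1 − 2Q = 0.7796, giving −¼ ln(0.7796) = 0.062244.
d = 0.323514 + 0.062244 = 0.385758.

0.386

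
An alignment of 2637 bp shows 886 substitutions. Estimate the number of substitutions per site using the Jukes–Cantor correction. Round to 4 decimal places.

0.4456

p = 886/2637 ≈ 0.335988.
d = −(3/4) ln(1 − 4p/3) = −0.75 ln(1 − 0.447984) = −0.75 ln(0.552016)
  = −0.75 × (-0.594178) = 0.445634 substitutions/site.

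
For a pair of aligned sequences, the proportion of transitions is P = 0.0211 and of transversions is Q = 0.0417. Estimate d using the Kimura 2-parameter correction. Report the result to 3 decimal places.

Under the Kimura two-parameter model, d = −½ ln(1 − 2P − Q) − ¼ ln(1 − 2Q).
1 − 2P − Q = 0.9161, giving −½ ln(0.9161) = 0.043815.
1 − 2Q = 0.9166, giving −¼ ln(0.9166) = 0.021771.
d = 0.043815 + 0.021771 = 0.065586.

0.066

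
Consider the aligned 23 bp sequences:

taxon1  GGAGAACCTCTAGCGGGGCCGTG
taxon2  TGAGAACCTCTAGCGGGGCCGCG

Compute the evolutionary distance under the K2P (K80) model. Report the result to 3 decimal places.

Of 23 sites, 1 differences are transitions and 1 are transversions, so P = 1/23 ≈ 0.043478 and Q = 1/23 ≈ 0.043478.
Under the Kimura two-parameter model, d = −½ ln(1 − 2P − Q) − ¼ ln(1 − 2Q).
1 − 2P − Q = 0.869566, giving −½ ln(0.869566) = 0.069881.
1 − 2Q = 0.913044, giving −¼ ln(0.913044) = 0.022743.
d = 0.069881 + 0.022743 = 0.092624.

0.093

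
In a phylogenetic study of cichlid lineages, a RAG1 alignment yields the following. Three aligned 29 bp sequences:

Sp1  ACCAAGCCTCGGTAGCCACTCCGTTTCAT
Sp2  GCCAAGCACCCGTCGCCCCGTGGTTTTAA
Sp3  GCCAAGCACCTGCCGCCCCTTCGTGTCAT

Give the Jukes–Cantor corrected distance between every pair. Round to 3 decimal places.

Sp1–Sp2: 11/29 sites differ → p ≈ 0.37931, d = −0.75 ln(1 − 0.505747) = 0.528531 ≈ 0.529.
Sp1–Sp3: 9/29 sites differ → p ≈ 0.310345, d = −0.75 ln(1 − 0.413793) = 0.400562 ≈ 0.401.
Sp2–Sp3: 7/29 sites differ → p ≈ 0.241379, d = −0.75 ln(1 − 0.321839) = 0.291278 ≈ 0.291.

d(Sp1,Sp2) = 0.529, d(Sp1,Sp3) = 0.401, d(Sp2,Sp3) = 0.291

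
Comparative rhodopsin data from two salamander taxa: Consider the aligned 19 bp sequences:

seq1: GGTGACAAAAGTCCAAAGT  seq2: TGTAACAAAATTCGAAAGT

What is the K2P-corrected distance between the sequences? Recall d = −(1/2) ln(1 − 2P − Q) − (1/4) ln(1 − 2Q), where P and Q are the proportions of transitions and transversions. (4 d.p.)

Of 19 sites, 1 differences are transitions and 3 are transversions, so P = 1/19 ≈ 0.052632 and Q = 3/19 ≈ 0.157895.
Under the Kimura two-parameter model, d = −½ ln(1 − 2P − Q) − ¼ ln(1 − 2Q).
1 − 2P − Q = 0.736841, giving −½ ln(0.736841) = 0.152692.
1 − 2Q = 0.68421, giving −¼ ln(0.68421) = 0.094873.
d = 0.152692 + 0.094873 = 0.247565.

0.2476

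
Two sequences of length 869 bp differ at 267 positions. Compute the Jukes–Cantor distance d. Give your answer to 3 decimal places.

p = 267/869 ≈ 0.30725.
d = −(3/4) ln(1 − 4p/3) = −0.75 ln(1 − 0.409667) = −0.75 ln(0.590333)
  = −0.75 × (-0.527068) = 0.395301 substitutions/site.

0.395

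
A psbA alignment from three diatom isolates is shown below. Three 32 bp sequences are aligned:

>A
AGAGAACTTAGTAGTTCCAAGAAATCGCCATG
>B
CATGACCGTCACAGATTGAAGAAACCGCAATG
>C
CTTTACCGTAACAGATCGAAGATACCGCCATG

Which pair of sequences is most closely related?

B and C

A–B: 13/32 differ, p = 0.406, d = 0.585.
A–C: 12/32 differ, p = 0.375, d = 0.520.
B–C: 6/32 differ, p = 0.188, d = 0.216.
The smallest distance is between B and C.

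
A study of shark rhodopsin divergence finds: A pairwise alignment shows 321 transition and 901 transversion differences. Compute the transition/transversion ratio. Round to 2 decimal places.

0.36

R = 321/901 = 0.356270… ≈ 0.36 (to 2 d.p.).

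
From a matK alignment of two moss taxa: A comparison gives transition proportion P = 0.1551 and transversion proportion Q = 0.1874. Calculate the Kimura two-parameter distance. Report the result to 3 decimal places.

Under the Kimura two-parameter model, d = −½ ln(1 − 2P − Q) − ¼ ln(1 − 2Q).
1 − 2P − Q = 0.5024, giving −½ ln(0.5024) = 0.344179.
1 − 2Q = 0.6252, giving −¼ ln(0.6252) = 0.117421.
d = 0.344179 + 0.117421 = 0.461600.

0.462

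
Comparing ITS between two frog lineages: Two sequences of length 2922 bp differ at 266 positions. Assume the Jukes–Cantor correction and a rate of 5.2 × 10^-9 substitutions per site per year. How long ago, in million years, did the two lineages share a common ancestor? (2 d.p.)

9.33

p = 266/2922 ≈ 0.091034.
d = −(3/4) ln(1 − 4p/3) = −0.75 ln(1 − 0.121379) = −0.75 ln(0.878621)
  = −0.75 × (-0.129402) = 0.097052 substitutions/site.
Under a molecular clock d = 2μt, so t = d/(2μ) = 0.097052 / (2 × 5.2 × 10^-9) = 9.33 million years.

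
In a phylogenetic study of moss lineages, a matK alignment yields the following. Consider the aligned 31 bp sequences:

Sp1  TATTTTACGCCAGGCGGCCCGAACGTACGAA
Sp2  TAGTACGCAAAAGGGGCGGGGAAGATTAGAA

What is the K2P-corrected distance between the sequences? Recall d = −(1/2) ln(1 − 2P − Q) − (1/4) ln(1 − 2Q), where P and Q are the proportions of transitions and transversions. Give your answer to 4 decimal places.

Of 31 sites, 4 differences are transitions and 12 are transversions, so P = 4/31 ≈ 0.129032 and Q = 12/31 ≈ 0.387097.
Under the Kimura two-parameter model, d = −½ ln(1 − 2P − Q) − ¼ ln(1 − 2Q).
1 − 2P − Q = 0.354839, giving −½ ln(0.354839) = 0.518046.
1 − 2Q = 0.225806, giving −¼ ln(0.225806) = 0.372020.
d = 0.518046 + 0.372020 = 0.890066.

0.8901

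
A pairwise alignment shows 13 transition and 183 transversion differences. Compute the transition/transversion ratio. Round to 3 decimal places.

0.071

R = 13/183 = 0.071038… ≈ 0.071 (to 3 d.p.).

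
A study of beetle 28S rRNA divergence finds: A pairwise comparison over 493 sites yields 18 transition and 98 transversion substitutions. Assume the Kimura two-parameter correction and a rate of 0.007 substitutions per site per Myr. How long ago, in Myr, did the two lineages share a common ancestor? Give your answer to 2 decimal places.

20.38

P = 18/493 ≈ 0.036511 and Q = 98/493 ≈ 0.198783.
Under the Kimura two-parameter model, d = −½ ln(1 − 2P − Q) − ¼ ln(1 − 2Q).
1 − 2P − Q = 0.728195, giving −½ ln(0.728195) = 0.158593.
1 − 2Q = 0.602434, giving −¼ ln(0.602434) = 0.126694.
d = 0.158593 + 0.126694 = 0.285287.
Under a molecular clock d = 2μt, so t = d/(2μ) = 0.285287 / (2 × 0.007) = 20.38 Myr.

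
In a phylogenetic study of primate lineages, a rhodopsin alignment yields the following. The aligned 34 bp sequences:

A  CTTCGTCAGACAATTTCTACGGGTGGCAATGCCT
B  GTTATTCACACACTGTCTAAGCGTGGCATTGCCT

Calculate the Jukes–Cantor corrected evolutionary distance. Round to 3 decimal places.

The sequences differ at 9 of 34 sites (1, 4, 5, 9, 13, 15, 20, 22, 29), so p = 9/34 ≈ 0.264706.
d = −(3/4) ln(1 − 4p/3) = −0.75 ln(1 − 0.352941) = −0.75 ln(0.647059)
  = −0.75 × (-0.435318) = 0.326489 substitutions/site.

0.326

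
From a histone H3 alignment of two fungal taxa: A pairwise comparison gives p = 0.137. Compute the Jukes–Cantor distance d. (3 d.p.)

d = −(3/4) ln(1 − 4p/3) = −0.75 ln(1 − 0.182667) = −0.75 ln(0.817333)
  = −0.75 × (-0.201709) = 0.151282 substitutions/site.

0.151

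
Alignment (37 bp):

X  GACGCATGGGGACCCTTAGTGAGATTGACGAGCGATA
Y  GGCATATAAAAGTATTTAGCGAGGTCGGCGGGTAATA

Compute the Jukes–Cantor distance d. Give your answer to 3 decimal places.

The sequences differ at 18 of 37 sites, so p = 18/37 ≈ 0.486486.
d = −(3/4) ln(1 − 4p/3) = −0.75 ln(1 − 0.648648) = −0.75 ln(0.351352)
  = −0.75 × (-1.045967) = 0.784475 substitutions/site.

0.784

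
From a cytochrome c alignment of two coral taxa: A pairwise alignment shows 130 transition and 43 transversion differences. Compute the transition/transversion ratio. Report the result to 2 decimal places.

R = 130/43 = 3.023255… ≈ 3.02 (to 2 d.p.).

3.02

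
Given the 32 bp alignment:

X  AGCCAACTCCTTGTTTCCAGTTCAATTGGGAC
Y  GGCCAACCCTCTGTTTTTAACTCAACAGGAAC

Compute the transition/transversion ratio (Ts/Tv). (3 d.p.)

Transitions are A↔G and C↔T; transversions are all other mismatches.
Transitions: 10. Transversions: 1.
R = 10/1 = 10.000.

10.000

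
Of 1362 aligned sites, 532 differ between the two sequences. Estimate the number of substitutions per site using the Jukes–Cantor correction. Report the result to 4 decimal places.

p = 532/1362 ≈ 0.390602.
d = −(3/4) ln(1 − 4p/3) = −0.75 ln(1 − 0.520803) = −0.75 ln(0.479197)
  = −0.75 × (-0.735643) = 0.551732 substitutions/site.

0.5517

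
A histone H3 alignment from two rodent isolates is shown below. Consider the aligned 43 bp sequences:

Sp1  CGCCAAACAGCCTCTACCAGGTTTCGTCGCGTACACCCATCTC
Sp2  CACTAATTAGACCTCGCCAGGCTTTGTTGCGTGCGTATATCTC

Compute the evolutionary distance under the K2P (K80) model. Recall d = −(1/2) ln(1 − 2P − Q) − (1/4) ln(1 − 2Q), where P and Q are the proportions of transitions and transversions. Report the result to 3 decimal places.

Of 43 sites, 14 differences are transitions and 3 are transversions, so P = 14/43 ≈ 0.325581 and Q = 3/43 ≈ 0.069767.
Under the Kimura two-parameter model, d = −½ ln(1 − 2P − Q) − ¼ ln(1 − 2Q).
1 − 2P − Q = 0.279071, giving −½ ln(0.279071) = 0.638145.
1 − 2Q = 0.860466, giving −¼ ln(0.860466) = 0.037570.
d = 0.638145 + 0.037570 = 0.675715.

0.676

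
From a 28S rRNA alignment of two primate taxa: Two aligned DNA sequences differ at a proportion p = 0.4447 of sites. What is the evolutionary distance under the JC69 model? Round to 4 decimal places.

d = −(3/4) ln(1 − 4p/3) = −0.75 ln(1 − 0.592933) = −0.75 ln(0.407067)
  = −0.75 × (-0.898777) = 0.674083 substitutions/site.

0.6741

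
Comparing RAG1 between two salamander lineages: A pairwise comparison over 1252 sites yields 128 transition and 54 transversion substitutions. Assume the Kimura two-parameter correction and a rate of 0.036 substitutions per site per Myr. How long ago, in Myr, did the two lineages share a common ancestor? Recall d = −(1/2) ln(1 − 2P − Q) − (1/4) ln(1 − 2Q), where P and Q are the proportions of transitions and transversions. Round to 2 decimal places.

2.29

P = 128/1252 ≈ 0.102236 and Q = 54/1252 ≈ 0.043131.
Under the Kimura two-parameter model, d = −½ ln(1 − 2P − Q) − ¼ ln(1 − 2Q).
1 − 2P − Q = 0.752397, giving −½ ln(0.752397) = 0.142246.
1 − 2Q = 0.913738, giving −¼ ln(0.913738) = 0.022553.
d = 0.142246 + 0.022553 = 0.164799.
Under a molecular clock d = 2μt, so t = d/(2μ) = 0.164799 / (2 × 0.036) = 2.29 Myr.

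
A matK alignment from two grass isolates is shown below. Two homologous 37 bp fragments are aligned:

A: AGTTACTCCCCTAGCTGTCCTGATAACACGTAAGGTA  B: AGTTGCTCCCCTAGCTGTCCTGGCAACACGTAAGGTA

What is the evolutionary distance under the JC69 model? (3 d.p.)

The sequences differ at 3 of 37 sites (5, 23, 24), so p = 3/37 ≈ 0.081081.
d = −(3/4) ln(1 − 4p/3) = −0.75 ln(1 − 0.108108) = −0.75 ln(0.891892)
  = −0.75 × (-0.114410) = 0.085808 substitutions/site.

0.086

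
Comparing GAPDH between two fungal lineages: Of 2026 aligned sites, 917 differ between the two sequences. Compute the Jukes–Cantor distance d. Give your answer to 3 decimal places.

p = 917/2026 ≈ 0.452616.
d = −(3/4) ln(1 − 4p/3) = −0.75 ln(1 − 0.603488) = −0.75 ln(0.396512)
  = −0.75 × (-0.925049) = 0.693787 substitutions/site.

0.694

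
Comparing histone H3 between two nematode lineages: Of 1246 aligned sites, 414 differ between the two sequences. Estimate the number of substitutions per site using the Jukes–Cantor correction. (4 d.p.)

p = 414/1246 ≈ 0.332263.
d = −(3/4) ln(1 − 4p/3) = −0.75 ln(1 − 0.443017) = −0.75 ln(0.556983)
  = −0.75 × (-0.585221) = 0.438916 substitutions/site.

0.4389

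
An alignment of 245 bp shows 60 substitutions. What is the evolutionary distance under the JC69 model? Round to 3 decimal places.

p = 60/245 ≈ 0.244898.
d = −(3/4) ln(1 − 4p/3) = −0.75 ln(1 − 0.326531) = −0.75 ln(0.673469)
  = −0.75 × (-0.395313) = 0.296485 substitutions/site.

0.296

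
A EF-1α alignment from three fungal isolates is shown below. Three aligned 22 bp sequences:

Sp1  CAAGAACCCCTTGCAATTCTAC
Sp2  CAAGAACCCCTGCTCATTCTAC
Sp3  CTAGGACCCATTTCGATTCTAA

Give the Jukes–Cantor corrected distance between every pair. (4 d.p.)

d(Sp1,Sp2) = 0.2082, d(Sp1,Sp3) = 0.3390, d(Sp2,Sp3) = 0.4975

Sp1–Sp2: 4/22 sites differ → p ≈ 0.181818, d = −0.75 ln(1 − 0.242424) = 0.208224 ≈ 0.2082.
Sp1–Sp3: 6/22 sites differ → p ≈ 0.272727, d = −0.75 ln(1 − 0.363636) = 0.338988 ≈ 0.3390.
Sp2–Sp3: 8/22 sites differ → p ≈ 0.363636, d = −0.75 ln(1 − 0.484848) = 0.497470 ≈ 0.4975.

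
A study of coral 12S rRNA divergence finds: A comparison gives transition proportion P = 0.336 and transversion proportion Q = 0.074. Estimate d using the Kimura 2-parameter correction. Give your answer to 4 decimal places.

Under the Kimura two-parameter model, d = −½ ln(1 − 2P − Q) − ¼ ln(1 − 2Q).
1 − 2P − Q = 0.254, giving −½ ln(0.254) = 0.685211.
1 − 2Q = 0.852, giving −¼ ln(0.852) = 0.040042.
d = 0.685211 + 0.040042 = 0.725253.

0.7253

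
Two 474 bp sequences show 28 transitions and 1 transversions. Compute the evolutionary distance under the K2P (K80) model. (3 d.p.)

0.065

P = 28/474 ≈ 0.059072 and Q = 1/474 ≈ 0.00211.
Under the Kimura two-parameter model, d = −½ ln(1 − 2P − Q) − ¼ ln(1 − 2Q).
1 − 2P − Q = 0.879746, giving −½ ln(0.879746) = 0.064061.
1 − 2Q = 0.99578, giving −¼ ln(0.99578) = 0.001057.
d = 0.064061 + 0.001057 = 0.065118.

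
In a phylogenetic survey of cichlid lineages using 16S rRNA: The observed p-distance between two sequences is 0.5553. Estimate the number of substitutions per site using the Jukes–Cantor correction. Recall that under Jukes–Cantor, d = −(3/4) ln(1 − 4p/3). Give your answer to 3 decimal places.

1.011

d = −(3/4) ln(1 − 4p/3) = −0.75 ln(1 − 0.7404) = −0.75 ln(0.2596)
  = −0.75 × (-1.348613) = 1.011460 substitutions/site.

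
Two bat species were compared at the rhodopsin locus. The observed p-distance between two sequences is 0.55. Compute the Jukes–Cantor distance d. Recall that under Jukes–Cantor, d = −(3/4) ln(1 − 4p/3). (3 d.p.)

0.991

d = −(3/4) ln(1 − 4p/3) = −0.75 ln(1 − 0.733333) = −0.75 ln(0.266667)
  = −0.75 × (-1.321755) = 0.991316 substitutions/site.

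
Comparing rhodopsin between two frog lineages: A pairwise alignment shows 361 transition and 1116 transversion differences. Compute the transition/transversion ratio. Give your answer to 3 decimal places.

R = 361/1116 = 0.323476… ≈ 0.323 (to 3 d.p.).

0.323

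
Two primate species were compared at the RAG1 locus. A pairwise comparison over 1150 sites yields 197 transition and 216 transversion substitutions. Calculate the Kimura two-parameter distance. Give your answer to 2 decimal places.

P = 197/1150 ≈ 0.171304 and Q = 216/1150 ≈ 0.187826.
Under the Kimura two-parameter model, d = −½ ln(1 − 2P − Q) − ¼ ln(1 − 2Q).
1 − 2P − Q = 0.469566, giving −½ ln(0.469566) = 0.377973.
1 − 2Q = 0.624348, giving −¼ ln(0.624348) = 0.117762.
d = 0.377973 + 0.117762 = 0.495735.

0.50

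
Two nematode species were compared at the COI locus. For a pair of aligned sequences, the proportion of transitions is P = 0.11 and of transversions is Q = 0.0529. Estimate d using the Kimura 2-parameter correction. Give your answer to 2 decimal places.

Under the Kimura two-parameter model, d = −½ ln(1 − 2P − Q) − ¼ ln(1 − 2Q).
1 − 2P − Q = 0.7271, giving −½ ln(0.7271) = 0.159346.
1 − 2Q = 0.8942, giving −¼ ln(0.8942) = 0.027956.
d = 0.159346 + 0.027956 = 0.187302.

0.19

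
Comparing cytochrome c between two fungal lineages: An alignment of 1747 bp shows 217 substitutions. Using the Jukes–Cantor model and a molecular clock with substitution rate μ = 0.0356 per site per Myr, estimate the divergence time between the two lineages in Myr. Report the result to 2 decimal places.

p = 217/1747 ≈ 0.124213.
d = −(3/4) ln(1 − 4p/3) = −0.75 ln(1 − 0.165617) = −0.75 ln(0.834383)
  = −0.75 × (-0.181063) = 0.135797 substitutions/site.
Under a molecular clock d = 2μt, so t = d/(2μ) = 0.135797 / (2 × 0.0356) = 1.91 Myr.

1.91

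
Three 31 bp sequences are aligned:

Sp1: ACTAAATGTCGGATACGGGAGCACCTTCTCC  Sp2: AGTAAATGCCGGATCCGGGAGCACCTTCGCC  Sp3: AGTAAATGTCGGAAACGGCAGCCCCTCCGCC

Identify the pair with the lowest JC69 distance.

Sp1 and Sp2

Sp1–Sp2: 4/31 differ, p = 0.129, d = 0.142.
Sp1–Sp3: 6/31 differ, p = 0.194, d = 0.224.
Sp2–Sp3: 6/31 differ, p = 0.194, d = 0.224.
The smallest distance is between Sp1 and Sp2.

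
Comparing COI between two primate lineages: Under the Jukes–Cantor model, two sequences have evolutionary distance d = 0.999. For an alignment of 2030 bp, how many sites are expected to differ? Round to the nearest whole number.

1121

Invert JC69: p = (3/4)(1 − e^(−4d/3)) = 0.75 × (1 − e^(-1.332)) = 0.75 × (1 − 0.263949) = 0.552038.
Expected differing sites = pL ≈ 0.552038 × 2030 = 1120.63714 ≈ 1121.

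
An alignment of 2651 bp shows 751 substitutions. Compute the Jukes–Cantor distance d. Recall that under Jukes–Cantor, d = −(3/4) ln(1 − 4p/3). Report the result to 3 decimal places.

0.356

p = 751/2651 ≈ 0.283289.
d = −(3/4) ln(1 − 4p/3) = −0.75 ln(1 − 0.377719) = −0.75 ln(0.622281)
  = −0.75 × (-0.474364) = 0.355773 substitutions/site.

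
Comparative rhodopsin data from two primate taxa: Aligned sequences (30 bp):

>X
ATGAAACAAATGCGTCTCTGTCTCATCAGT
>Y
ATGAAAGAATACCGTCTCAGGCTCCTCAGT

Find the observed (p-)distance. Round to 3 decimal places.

0.233

The sequences differ at 7 of 30 positions (sites 7, 10, 11, 12, 19, 21, 25).
p = 7/30 = 0.233333… ≈ 0.233 (to 3 d.p.).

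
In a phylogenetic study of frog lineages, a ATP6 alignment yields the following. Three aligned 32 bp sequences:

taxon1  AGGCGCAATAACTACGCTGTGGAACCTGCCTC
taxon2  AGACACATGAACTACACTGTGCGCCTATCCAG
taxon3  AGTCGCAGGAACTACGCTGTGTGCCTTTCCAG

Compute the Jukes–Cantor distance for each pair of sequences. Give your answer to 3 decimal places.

taxon1–taxon2: 13/32 sites differ → p = 0.40625, d = −0.75 ln(1 − 0.541667) = 0.585119 ≈ 0.585.
taxon1–taxon3: 10/32 sites differ → p = 0.3125, d = −0.75 ln(1 − 0.416667) = 0.404248 ≈ 0.404.
taxon2–taxon3: 6/32 sites differ → p = 0.1875, d = −0.75 ln(1 − 0.25) = 0.215762 ≈ 0.216.

d(taxon1,taxon2) = 0.585, d(taxon1,taxon3) = 0.404, d(taxon2,taxon3) = 0.216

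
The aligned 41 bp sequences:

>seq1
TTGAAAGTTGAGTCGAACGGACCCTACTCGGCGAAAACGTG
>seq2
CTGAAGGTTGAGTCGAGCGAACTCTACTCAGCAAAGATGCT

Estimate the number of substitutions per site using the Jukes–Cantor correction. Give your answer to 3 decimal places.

The sequences differ at 11 of 41 sites, so p = 11/41 ≈ 0.268293.
d = −(3/4) ln(1 − 4p/3) = −0.75 ln(1 − 0.357724) = −0.75 ln(0.642276)
  = −0.75 × (-0.442737) = 0.332053 substitutions/site.

0.332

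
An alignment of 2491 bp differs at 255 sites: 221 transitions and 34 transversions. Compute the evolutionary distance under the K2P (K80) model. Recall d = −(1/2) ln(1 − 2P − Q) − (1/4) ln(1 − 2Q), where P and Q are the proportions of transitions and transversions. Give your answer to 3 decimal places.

0.113

P = 221/2491 ≈ 0.088719 and Q = 34/2491 ≈ 0.013649.
Under the Kimura two-parameter model, d = −½ ln(1 − 2P − Q) − ¼ ln(1 − 2Q).
1 − 2P − Q = 0.808913, giving −½ ln(0.808913) = 0.106032.
1 − 2Q = 0.972702, giving −¼ ln(0.972702) = 0.006919.
d = 0.106032 + 0.006919 = 0.112951.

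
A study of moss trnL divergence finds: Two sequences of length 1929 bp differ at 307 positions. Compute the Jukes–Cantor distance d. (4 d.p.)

p = 307/1929 ≈ 0.15915.
d = −(3/4) ln(1 − 4p/3) = −0.75 ln(1 − 0.2122) = −0.75 ln(0.7878)
  = −0.75 × (-0.238511) = 0.178883 substitutions/site.

0.1789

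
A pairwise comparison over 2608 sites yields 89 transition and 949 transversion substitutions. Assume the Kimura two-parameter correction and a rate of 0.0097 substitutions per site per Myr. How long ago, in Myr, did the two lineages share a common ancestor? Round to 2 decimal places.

P = 89/2608 ≈ 0.034126 and Q = 949/2608 ≈ 0.36388.
Under the Kimura two-parameter model, d = −½ ln(1 − 2P − Q) − ¼ ln(1 − 2Q).
1 − 2P − Q = 0.567868, giving −½ ln(0.567868) = 0.282933.
1 − 2Q = 0.27224, giving −¼ ln(0.27224) = 0.325268.
d = 0.282933 + 0.325268 = 0.608201.
Under a molecular clock d = 2μt, so t = d/(2μ) = 0.608201 / (2 × 0.0097) = 31.35 Myr.

31.35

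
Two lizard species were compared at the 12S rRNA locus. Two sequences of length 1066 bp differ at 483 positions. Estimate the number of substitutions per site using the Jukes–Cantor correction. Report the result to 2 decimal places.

p = 483/1066 ≈ 0.453096.
d = −(3/4) ln(1 − 4p/3) = −0.75 ln(1 − 0.604128) = −0.75 ln(0.395872)
  = −0.75 × (-0.926664) = 0.694998 substitutions/site.

0.69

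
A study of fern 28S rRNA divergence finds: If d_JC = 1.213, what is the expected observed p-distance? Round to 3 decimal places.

p = (3/4)(1 − e^(−4d/3)) = 0.75 × (1 − e^(-1.617333)) = 0.75 × (1 − 0.198427) = 0.601180.

0.601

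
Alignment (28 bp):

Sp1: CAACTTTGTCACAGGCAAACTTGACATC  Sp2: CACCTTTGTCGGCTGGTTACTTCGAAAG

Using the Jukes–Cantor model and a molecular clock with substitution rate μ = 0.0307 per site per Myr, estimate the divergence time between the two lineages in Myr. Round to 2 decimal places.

11.79

The sequences differ at 13 of 28 sites, so p = 13/28 ≈ 0.464286.
d = −(3/4) ln(1 − 4p/3) = −0.75 ln(1 − 0.619048) = −0.75 ln(0.380952)
  = −0.75 × (-0.965082) = 0.723812 substitutions/site.
Under a molecular clock d = 2μt, so t = d/(2μ) = 0.723812 / (2 × 0.0307) = 11.79 Myr.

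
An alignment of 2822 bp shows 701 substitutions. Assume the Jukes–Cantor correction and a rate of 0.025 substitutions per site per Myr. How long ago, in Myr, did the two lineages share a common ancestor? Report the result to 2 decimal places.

6.03

p = 701/2822 ≈ 0.248405.
d = −(3/4) ln(1 − 4p/3) = −0.75 ln(1 − 0.331207) = −0.75 ln(0.668793)
  = −0.75 × (-0.402281) = 0.301711 substitutions/site.
Under a molecular clock d = 2μt, so t = d/(2μ) = 0.301711 / (2 × 0.025) = 6.03 Myr.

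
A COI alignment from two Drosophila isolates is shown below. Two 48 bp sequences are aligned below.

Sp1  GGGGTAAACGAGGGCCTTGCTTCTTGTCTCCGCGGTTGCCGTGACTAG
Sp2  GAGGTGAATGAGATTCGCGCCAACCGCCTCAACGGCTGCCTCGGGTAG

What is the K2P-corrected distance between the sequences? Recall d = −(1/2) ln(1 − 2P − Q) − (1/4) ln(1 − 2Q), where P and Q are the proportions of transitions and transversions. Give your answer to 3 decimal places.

Of 48 sites, 14 differences are transitions and 7 are transversions, so P = 14/48 ≈ 0.291667 and Q = 7/48 ≈ 0.145833.
Under the Kimura two-parameter model, d = −½ ln(1 − 2P − Q) − ¼ ln(1 − 2Q).
1 − 2P − Q = 0.270833, giving −½ ln(0.270833) = 0.653126.
1 − 2Q = 0.708334, giving −¼ ln(0.708334) = 0.086210.
d = 0.653126 + 0.086210 = 0.739336.

0.739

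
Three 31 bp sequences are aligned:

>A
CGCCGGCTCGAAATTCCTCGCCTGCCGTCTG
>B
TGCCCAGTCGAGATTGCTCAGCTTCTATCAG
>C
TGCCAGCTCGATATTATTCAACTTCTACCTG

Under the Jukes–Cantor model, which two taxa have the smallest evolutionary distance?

B and C

A–B: 12/31 differ, p = 0.387, d = 0.544.
A–C: 11/31 differ, p = 0.355, d = 0.481.
B–C: 9/31 differ, p = 0.290, d = 0.367.
The smallest distance is between B and C.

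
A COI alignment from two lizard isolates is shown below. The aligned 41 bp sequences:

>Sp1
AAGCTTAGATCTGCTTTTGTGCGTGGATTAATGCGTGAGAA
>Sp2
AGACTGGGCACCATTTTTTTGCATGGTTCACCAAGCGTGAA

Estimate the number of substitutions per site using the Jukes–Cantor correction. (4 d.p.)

The sequences differ at 19 of 41 sites, so p = 19/41 ≈ 0.463415.
d = −(3/4) ln(1 − 4p/3) = −0.75 ln(1 − 0.617887) = −0.75 ln(0.382113)
  = −0.75 × (-0.962039) = 0.721529 substitutions/site.

0.7215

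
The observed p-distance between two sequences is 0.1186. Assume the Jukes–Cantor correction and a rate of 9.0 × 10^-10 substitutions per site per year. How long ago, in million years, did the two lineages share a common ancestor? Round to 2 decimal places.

71.72

d = −(3/4) ln(1 − 4p/3) = −0.75 ln(1 − 0.158133) = −0.75 ln(0.841867)
  = −0.75 × (-0.172133) = 0.129100 substitutions/site.
Under a molecular clock d = 2μt, so t = d/(2μ) = 0.129100 / (2 × 9.0 × 10^-10) = 71.72 million years.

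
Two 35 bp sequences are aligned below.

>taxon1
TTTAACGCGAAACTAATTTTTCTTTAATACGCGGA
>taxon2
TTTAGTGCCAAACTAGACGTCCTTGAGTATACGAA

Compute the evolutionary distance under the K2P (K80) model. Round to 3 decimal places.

0.560

Of 35 sites, 9 differences are transitions and 4 are transversions, so P = 9/35 ≈ 0.257143 and Q = 4/35 ≈ 0.114286.
Under the Kimura two-parameter model, d = −½ ln(1 − 2P − Q) − ¼ ln(1 − 2Q).
1 − 2P − Q = 0.371428, giving −½ ln(0.371428) = 0.495200.
1 − 2Q = 0.771428, giving −¼ ln(0.771428) = 0.064878.
d = 0.495200 + 0.064878 = 0.560078.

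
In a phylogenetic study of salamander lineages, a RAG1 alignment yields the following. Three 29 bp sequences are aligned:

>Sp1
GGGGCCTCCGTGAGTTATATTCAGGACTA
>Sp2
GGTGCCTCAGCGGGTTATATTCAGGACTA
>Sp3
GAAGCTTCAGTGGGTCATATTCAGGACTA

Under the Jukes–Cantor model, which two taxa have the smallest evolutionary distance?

Sp1–Sp2: 4/29 differ, p = 0.138, d = 0.152.
Sp1–Sp3: 6/29 differ, p = 0.207, d = 0.242.
Sp2–Sp3: 5/29 differ, p = 0.172, d = 0.196.
The smallest distance is between Sp1 and Sp2.

Sp1 and Sp2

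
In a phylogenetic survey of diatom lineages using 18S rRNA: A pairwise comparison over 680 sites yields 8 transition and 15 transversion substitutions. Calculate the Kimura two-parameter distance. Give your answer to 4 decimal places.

P = 8/680 ≈ 0.011765 and Q = 15/680 ≈ 0.022059.
Under the Kimura two-parameter model, d = −½ ln(1 − 2P − Q) − ¼ ln(1 − 2Q).
1 − 2P − Q = 0.954411, giving −½ ln(0.954411) = 0.023330.
1 − 2Q = 0.955882, giving −¼ ln(0.955882) = 0.011280.
d = 0.023330 + 0.011280 = 0.034610.

0.0346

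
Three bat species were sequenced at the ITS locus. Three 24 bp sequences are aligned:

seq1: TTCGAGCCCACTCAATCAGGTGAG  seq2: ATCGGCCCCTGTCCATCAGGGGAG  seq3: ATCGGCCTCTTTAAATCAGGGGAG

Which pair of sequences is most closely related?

seq1–seq2: 7/24 differ, p = 0.292, d = 0.369.
seq1–seq3: 8/24 differ, p = 0.333, d = 0.441.
seq2–seq3: 4/24 differ, p = 0.167, d = 0.188.
The smallest distance is between seq2 and seq3.

seq2 and seq3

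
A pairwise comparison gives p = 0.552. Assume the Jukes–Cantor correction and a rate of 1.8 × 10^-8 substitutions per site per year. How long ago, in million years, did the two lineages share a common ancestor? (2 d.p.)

27.75

d = −(3/4) ln(1 − 4p/3) = −0.75 ln(1 − 0.736) = −0.75 ln(0.264)
  = −0.75 × (-1.331806) = 0.998855 substitutions/site.
Under a molecular clock d = 2μt, so t = d/(2μ) = 0.998855 / (2 × 1.8 × 10^-8) = 27.75 million years.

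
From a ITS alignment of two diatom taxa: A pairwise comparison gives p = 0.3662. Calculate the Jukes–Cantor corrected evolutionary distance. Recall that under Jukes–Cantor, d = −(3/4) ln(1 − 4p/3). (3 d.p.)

d = −(3/4) ln(1 − 4p/3) = −0.75 ln(1 − 0.488267) = −0.75 ln(0.511733)
  = −0.75 × (-0.669952) = 0.502464 substitutions/site.

0.502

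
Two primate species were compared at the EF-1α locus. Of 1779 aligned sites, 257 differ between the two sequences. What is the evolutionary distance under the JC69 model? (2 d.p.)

0.16

p = 257/1779 ≈ 0.144463.
d = −(3/4) ln(1 − 4p/3) = −0.75 ln(1 − 0.192617) = −0.75 ln(0.807383)
  = −0.75 × (-0.213957) = 0.160468 substitutions/site.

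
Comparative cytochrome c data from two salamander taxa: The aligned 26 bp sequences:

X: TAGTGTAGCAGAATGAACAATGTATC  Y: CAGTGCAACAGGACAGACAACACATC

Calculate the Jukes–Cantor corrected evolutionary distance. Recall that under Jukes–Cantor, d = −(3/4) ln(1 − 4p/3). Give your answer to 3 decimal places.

The sequences differ at 10 of 26 sites (1, 6, 8, 12, 14, 15, 16, 21, 22, 23), so p = 10/26 ≈ 0.384615.
d = −(3/4) ln(1 − 4p/3) = −0.75 ln(1 − 0.51282) = −0.75 ln(0.48718)
  = −0.75 × (-0.719122) = 0.539342 substitutions/site.

0.539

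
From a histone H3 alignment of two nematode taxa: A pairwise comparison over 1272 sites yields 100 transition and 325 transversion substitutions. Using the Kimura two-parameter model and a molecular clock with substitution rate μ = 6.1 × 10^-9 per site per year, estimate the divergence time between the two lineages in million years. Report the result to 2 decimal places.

P = 100/1272 ≈ 0.078616 and Q = 325/1272 ≈ 0.255503.
Under the Kimura two-parameter model, d = −½ ln(1 − 2P − Q) − ¼ ln(1 − 2Q).
1 − 2P − Q = 0.587265, giving −½ ln(0.587265) = 0.266140.
1 − 2Q = 0.488994, giving −¼ ln(0.488994) = 0.178851.
d = 0.266140 + 0.178851 = 0.444991.
Under a molecular clock d = 2μt, so t = d/(2μ) = 0.444991 / (2 × 6.1 × 10^-9) = 36.47 million years.

36.47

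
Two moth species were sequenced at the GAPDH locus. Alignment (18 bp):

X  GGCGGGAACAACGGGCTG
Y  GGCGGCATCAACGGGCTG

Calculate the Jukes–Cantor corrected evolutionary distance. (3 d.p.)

0.120

The sequences differ at 2 of 18 sites (6, 8), so p = 2/18 ≈ 0.111111.
d = −(3/4) ln(1 − 4p/3) = −0.75 ln(1 − 0.148148) = −0.75 ln(0.851852)
  = −0.75 × (-0.160342) = 0.120257 substitutions/site.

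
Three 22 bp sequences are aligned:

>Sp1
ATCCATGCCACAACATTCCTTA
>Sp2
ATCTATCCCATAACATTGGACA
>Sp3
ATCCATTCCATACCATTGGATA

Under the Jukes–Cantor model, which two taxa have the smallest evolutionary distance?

Sp1–Sp2: 7/22 differ, p = 0.318, d = 0.414.
Sp1–Sp3: 6/22 differ, p = 0.273, d = 0.339.
Sp2–Sp3: 4/22 differ, p = 0.182, d = 0.208.
The smallest distance is between Sp2 and Sp3.

Sp2 and Sp3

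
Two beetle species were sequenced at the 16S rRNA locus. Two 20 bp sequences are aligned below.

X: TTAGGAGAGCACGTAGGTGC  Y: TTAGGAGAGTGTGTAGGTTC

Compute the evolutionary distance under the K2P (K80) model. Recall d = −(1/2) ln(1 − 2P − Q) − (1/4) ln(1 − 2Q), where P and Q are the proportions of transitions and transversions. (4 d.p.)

Of 20 sites, 3 differences are transitions and 1 are transversions, so P = 3/20 = 0.15 and Q = 1/20 = 0.05.
Under the Kimura two-parameter model, d = −½ ln(1 − 2P − Q) − ¼ ln(1 − 2Q).
1 − 2P − Q = 0.65, giving −½ ln(0.65) = 0.215391.
1 − 2Q = 0.9, giving −¼ ln(0.9) = 0.026340.
d = 0.215391 + 0.026340 = 0.241731.

0.2417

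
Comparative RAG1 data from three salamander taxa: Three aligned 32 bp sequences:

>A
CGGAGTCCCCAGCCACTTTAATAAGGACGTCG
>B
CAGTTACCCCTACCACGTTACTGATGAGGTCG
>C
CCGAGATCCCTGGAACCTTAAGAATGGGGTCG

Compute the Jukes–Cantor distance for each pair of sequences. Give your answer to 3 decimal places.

d(A,B) = 0.460, d(A,C) = 0.460, d(B,C) = 0.520

A–B: 11/32 sites differ → p = 0.34375, d = −0.75 ln(1 − 0.458333) = 0.459828 ≈ 0.460.
A–C: 11/32 sites differ → p = 0.34375, d = −0.75 ln(1 − 0.458333) = 0.459828 ≈ 0.460.
B–C: 12/32 sites differ → p = 0.375, d = −0.75 ln(1 − 0.5) = 0.519860 ≈ 0.520.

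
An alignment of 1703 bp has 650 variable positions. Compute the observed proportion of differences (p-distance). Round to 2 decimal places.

0.38

p = 650/1703 = 0.381679… ≈ 0.38 (to 2 d.p.).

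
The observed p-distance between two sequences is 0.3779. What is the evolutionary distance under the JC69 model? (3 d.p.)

d = −(3/4) ln(1 − 4p/3) = −0.75 ln(1 − 0.503867) = −0.75 ln(0.496133)
  = −0.75 × (-0.700911) = 0.525683 substitutions/site.

0.526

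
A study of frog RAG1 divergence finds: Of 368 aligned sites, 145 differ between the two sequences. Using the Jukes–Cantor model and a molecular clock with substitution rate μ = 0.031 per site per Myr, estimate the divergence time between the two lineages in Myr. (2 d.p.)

p = 145/368 ≈ 0.394022.
d = −(3/4) ln(1 − 4p/3) = −0.75 ln(1 − 0.525363) = −0.75 ln(0.474637)
  = −0.75 × (-0.745205) = 0.558904 substitutions/site.
Under a molecular clock d = 2μt, so t = d/(2μ) = 0.558904 / (2 × 0.031) = 9.01 Myr.

9.01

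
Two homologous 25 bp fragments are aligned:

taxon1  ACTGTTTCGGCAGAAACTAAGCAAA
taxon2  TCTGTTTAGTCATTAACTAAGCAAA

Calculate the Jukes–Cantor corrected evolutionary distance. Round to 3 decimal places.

The sequences differ at 5 of 25 sites (1, 8, 10, 13, 14), so p = 5/25 = 0.2.
d = −(3/4) ln(1 − 4p/3) = −0.75 ln(1 − 0.266667) = −0.75 ln(0.733333)
  = −0.75 × (-0.310155) = 0.232616 substitutions/site.

0.233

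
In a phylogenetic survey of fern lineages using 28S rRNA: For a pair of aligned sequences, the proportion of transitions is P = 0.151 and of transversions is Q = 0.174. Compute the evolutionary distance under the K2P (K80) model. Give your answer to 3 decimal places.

Under the Kimura two-parameter model, d = −½ ln(1 − 2P − Q) − ¼ ln(1 − 2Q).
1 − 2P − Q = 0.524, giving −½ ln(0.524) = 0.323132.
1 − 2Q = 0.652, giving −¼ ln(0.652) = 0.106928.
d = 0.323132 + 0.106928 = 0.430060.

0.430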